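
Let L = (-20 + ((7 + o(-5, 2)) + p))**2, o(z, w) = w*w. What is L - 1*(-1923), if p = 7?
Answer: 1927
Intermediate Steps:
o(z, w) = w**2
L = 4 (L = (-20 + ((7 + 2**2) + 7))**2 = (-20 + ((7 + 4) + 7))**2 = (-20 + (11 + 7))**2 = (-20 + 18)**2 = (-2)**2 = 4)
L - 1*(-1923) = 4 - 1*(-1923) = 4 + 1923 = 1927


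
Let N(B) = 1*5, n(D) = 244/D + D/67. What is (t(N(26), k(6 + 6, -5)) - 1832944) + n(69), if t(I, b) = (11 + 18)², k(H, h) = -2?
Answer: -8469791060/4623 ≈ -1.8321e+6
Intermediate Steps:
n(D) = 244/D + D/67 (n(D) = 244/D + D*(1/67) = 244/D + D/67)
N(B) = 5
t(I, b) = 841 (t(I, b) = 29² = 841)
(t(N(26), k(6 + 6, -5)) - 1832944) + n(69) = (841 - 1832944) + (244/69 + (1/67)*69) = -1832103 + (244*(1/69) + 69/67) = -1832103 + (244/69 + 69/67) = -1832103 + 21109/4623 = -8469791060/4623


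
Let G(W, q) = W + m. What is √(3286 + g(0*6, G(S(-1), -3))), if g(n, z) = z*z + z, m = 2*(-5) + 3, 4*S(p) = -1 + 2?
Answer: √53197/4 ≈ 57.661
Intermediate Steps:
S(p) = ¼ (S(p) = (-1 + 2)/4 = (¼)*1 = ¼)
m = -7 (m = -10 + 3 = -7)
G(W, q) = -7 + W (G(W, q) = W - 7 = -7 + W)
g(n, z) = z + z² (g(n, z) = z² + z = z + z²)
√(3286 + g(0*6, G(S(-1), -3))) = √(3286 + (-7 + ¼)*(1 + (-7 + ¼))) = √(3286 - 27*(1 - 27/4)/4) = √(3286 - 27/4*(-23/4)) = √(3286 + 621/16) = √(53197/16) = √53197/4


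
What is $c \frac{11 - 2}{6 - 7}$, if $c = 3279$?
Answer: $-29511$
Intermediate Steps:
$c \frac{11 - 2}{6 - 7} = 3279 \frac{11 - 2}{6 - 7} = 3279 \frac{9}{-1} = 3279 \cdot 9 \left(-1\right) = 3279 \left(-9\right) = -29511$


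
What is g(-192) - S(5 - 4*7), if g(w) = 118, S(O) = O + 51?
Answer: 90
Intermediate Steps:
S(O) = 51 + O
g(-192) - S(5 - 4*7) = 118 - (51 + (5 - 4*7)) = 118 - (51 + (5 - 28)) = 118 - (51 - 23) = 118 - 1*28 = 118 - 28 = 90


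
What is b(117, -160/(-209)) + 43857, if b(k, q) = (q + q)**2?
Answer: 1915820017/43681 ≈ 43859.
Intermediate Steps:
b(k, q) = 4*q**2 (b(k, q) = (2*q)**2 = 4*q**2)
b(117, -160/(-209)) + 43857 = 4*(-160/(-209))**2 + 43857 = 4*(-160*(-1/209))**2 + 43857 = 4*(160/209)**2 + 43857 = 4*(25600/43681) + 43857 = 102400/43681 + 43857 = 1915820017/43681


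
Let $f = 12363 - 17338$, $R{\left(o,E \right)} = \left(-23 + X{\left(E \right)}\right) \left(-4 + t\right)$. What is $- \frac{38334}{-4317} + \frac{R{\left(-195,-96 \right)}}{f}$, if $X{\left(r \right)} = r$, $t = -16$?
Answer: $\frac{12029146}{1431805} \approx 8.4014$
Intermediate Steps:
$R{\left(o,E \right)} = 460 - 20 E$ ($R{\left(o,E \right)} = \left(-23 + E\right) \left(-4 - 16\right) = \left(-23 + E\right) \left(-20\right) = 460 - 20 E$)
$f = -4975$
$- \frac{38334}{-4317} + \frac{R{\left(-195,-96 \right)}}{f} = - \frac{38334}{-4317} + \frac{460 - -1920}{-4975} = \left(-38334\right) \left(- \frac{1}{4317}\right) + \left(460 + 1920\right) \left(- \frac{1}{4975}\right) = \frac{12778}{1439} + 2380 \left(- \frac{1}{4975}\right) = \frac{12778}{1439} - \frac{476}{995} = \frac{12029146}{1431805}$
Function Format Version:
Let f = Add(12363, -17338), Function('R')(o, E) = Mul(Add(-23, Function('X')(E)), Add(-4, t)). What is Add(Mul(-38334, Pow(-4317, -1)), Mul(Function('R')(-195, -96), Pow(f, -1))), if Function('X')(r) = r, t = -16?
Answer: Rational(12029146, 1431805) ≈ 8.4014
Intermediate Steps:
Function('R')(o, E) = Add(460, Mul(-20, E)) (Function('R')(o, E) = Mul(Add(-23, E), Add(-4, -16)) = Mul(Add(-23, E), -20) = Add(460, Mul(-20, E)))
f = -4975
Add(Mul(-38334, Pow(-4317, -1)), Mul(Function('R')(-195, -96), Pow(f, -1))) = Add(Mul(-38334, Pow(-4317, -1)), Mul(Add(460, Mul(-20, -96)), Pow(-4975, -1))) = Add(Mul(-38334, Rational(-1, 4317)), Mul(Add(460, 1920), Rational(-1, 4975))) = Add(Rational(12778, 1439), Mul(2380, Rational(-1, 4975))) = Add(Rational(12778, 1439), Rational(-476, 995)) = Rational(12029146, 1431805)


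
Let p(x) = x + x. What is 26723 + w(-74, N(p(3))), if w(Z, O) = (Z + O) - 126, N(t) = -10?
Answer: 26513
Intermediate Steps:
p(x) = 2*x
w(Z, O) = -126 + O + Z (w(Z, O) = (O + Z) - 126 = -126 + O + Z)
26723 + w(-74, N(p(3))) = 26723 + (-126 - 10 - 74) = 26723 - 210 = 26513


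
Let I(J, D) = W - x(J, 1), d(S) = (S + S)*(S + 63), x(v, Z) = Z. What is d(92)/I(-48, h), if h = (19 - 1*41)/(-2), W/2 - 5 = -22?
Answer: -5704/7 ≈ -814.86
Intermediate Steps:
W = -34 (W = 10 + 2*(-22) = 10 - 44 = -34)
d(S) = 2*S*(63 + S) (d(S) = (2*S)*(63 + S) = 2*S*(63 + S))
h = 11 (h = (19 - 41)*(-1/2) = -22*(-1/2) = 11)
I(J, D) = -35 (I(J, D) = -34 - 1*1 = -34 - 1 = -35)
d(92)/I(-48, h) = (2*92*(63 + 92))/(-35) = (2*92*155)*(-1/35) = 28520*(-1/35) = -5704/7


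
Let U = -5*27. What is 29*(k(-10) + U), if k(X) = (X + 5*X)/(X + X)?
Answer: -3828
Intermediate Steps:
U = -135
k(X) = 3 (k(X) = (6*X)/((2*X)) = (6*X)*(1/(2*X)) = 3)
29*(k(-10) + U) = 29*(3 - 135) = 29*(-132) = -3828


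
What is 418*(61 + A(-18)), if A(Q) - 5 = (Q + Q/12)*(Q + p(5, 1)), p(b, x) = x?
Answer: 166155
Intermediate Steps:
A(Q) = 5 + 13*Q*(1 + Q)/12 (A(Q) = 5 + (Q + Q/12)*(Q + 1) = 5 + (Q + Q*(1/12))*(1 + Q) = 5 + (Q + Q/12)*(1 + Q) = 5 + (13*Q/12)*(1 + Q) = 5 + 13*Q*(1 + Q)/12)
418*(61 + A(-18)) = 418*(61 + (5 + (13/12)*(-18) + (13/12)*(-18)²)) = 418*(61 + (5 - 39/2 + (13/12)*324)) = 418*(61 + (5 - 39/2 + 351)) = 418*(61 + 673/2) = 418*(795/2) = 166155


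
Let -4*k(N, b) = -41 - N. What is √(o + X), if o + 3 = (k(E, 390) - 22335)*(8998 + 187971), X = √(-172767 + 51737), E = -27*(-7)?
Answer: √(-17551907602 + 28*I*√2470)/2 ≈ 0.0026259 + 66242.0*I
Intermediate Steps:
E = 189
k(N, b) = 41/4 + N/4 (k(N, b) = -(-41 - N)/4 = 41/4 + N/4)
X = 7*I*√2470 (X = √(-121030) = 7*I*√2470 ≈ 347.89*I)
o = -8775953801/2 (o = -3 + ((41/4 + (¼)*189) - 22335)*(8998 + 187971) = -3 + ((41/4 + 189/4) - 22335)*196969 = -3 + (115/2 - 22335)*196969 = -3 - 44555/2*196969 = -3 - 8775953795/2 = -8775953801/2 ≈ -4.3880e+9)
√(o + X) = √(-8775953801/2 + 7*I*√2470)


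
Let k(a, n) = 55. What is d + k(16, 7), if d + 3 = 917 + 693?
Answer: 1662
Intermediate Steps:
d = 1607 (d = -3 + (917 + 693) = -3 + 1610 = 1607)
d + k(16, 7) = 1607 + 55 = 1662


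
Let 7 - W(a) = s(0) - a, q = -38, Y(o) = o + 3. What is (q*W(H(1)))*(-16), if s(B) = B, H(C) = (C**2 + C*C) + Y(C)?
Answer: 7904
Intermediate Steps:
Y(o) = 3 + o
H(C) = 3 + C + 2*C**2 (H(C) = (C**2 + C*C) + (3 + C) = (C**2 + C**2) + (3 + C) = 2*C**2 + (3 + C) = 3 + C + 2*C**2)
W(a) = 7 + a (W(a) = 7 - (0 - a) = 7 - (-1)*a = 7 + a)
(q*W(H(1)))*(-16) = -38*(7 + (3 + 1 + 2*1**2))*(-16) = -38*(7 + (3 + 1 + 2*1))*(-16) = -38*(7 + (3 + 1 + 2))*(-16) = -38*(7 + 6)*(-16) = -38*13*(-16) = -494*(-16) = 7904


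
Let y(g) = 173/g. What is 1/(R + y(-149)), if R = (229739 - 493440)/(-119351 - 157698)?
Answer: -41280301/8638028 ≈ -4.7789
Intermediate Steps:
R = 263701/277049 (R = -263701/(-277049) = -263701*(-1/277049) = 263701/277049 ≈ 0.95182)
1/(R + y(-149)) = 1/(263701/277049 + 173/(-149)) = 1/(263701/277049 + 173*(-1/149)) = 1/(263701/277049 - 173/149) = 1/(-8638028/41280301) = -41280301/8638028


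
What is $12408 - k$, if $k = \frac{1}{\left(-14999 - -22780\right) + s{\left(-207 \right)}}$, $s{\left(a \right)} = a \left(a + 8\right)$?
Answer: $\frac{607669391}{48974} \approx 12408.0$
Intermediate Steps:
$s{\left(a \right)} = a \left(8 + a\right)$
$k = \frac{1}{48974}$ ($k = \frac{1}{\left(-14999 - -22780\right) - 207 \left(8 - 207\right)} = \frac{1}{\left(-14999 + 22780\right) - -41193} = \frac{1}{7781 + 41193} = \frac{1}{48974} \approx 2.0419 \cdot 10^{-5}$)
$12408 - k = 12408 - \frac{1}{48974} = \frac{607669391}{48974}$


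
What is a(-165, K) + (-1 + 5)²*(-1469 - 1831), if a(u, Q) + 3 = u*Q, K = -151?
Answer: -27888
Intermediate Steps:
a(u, Q) = -3 + Q*u (a(u, Q) = -3 + u*Q = -3 + Q*u)
a(-165, K) + (-1 + 5)²*(-1469 - 1831) = (-3 - 151*(-165)) + (-1 + 5)²*(-1469 - 1831) = (-3 + 24915) + 4²*(-3300) = 24912 + 16*(-3300) = 24912 - 52800 = -27888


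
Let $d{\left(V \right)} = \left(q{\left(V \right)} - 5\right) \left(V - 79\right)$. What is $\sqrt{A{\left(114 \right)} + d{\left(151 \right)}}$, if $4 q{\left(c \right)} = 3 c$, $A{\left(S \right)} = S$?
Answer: $2 \sqrt{1977} \approx 88.927$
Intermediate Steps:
$q{\left(c \right)} = \frac{3 c}{4}$
$d{\left(V \right)} = \left(-79 + V\right) \left(-5 + \frac{3 V}{4}\right)$ ($d{\left(V \right)} = \left(\frac{3 V}{4} - 5\right) \left(V - 79\right) = \left(-5 + \frac{3 V}{4}\right) \left(-79 + V\right) = \left(-79 + V\right) \left(-5 + \frac{3 V}{4}\right)$)
$\sqrt{A{\left(114 \right)} + d{\left(151 \right)}} = \sqrt{114 + \left(395 - \frac{38807}{4} + \frac{3 \cdot 151^{2}}{4}\right)} = \sqrt{114 + \left(395 - \frac{38807}{4} + \frac{3}{4} \cdot 22801\right)} = \sqrt{114 + \left(395 - \frac{38807}{4} + \frac{68403}{4}\right)} = \sqrt{114 + 7794} = \sqrt{7908} = 2 \sqrt{1977}$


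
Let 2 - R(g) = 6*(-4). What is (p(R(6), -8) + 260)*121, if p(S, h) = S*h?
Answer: 6292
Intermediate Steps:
R(g) = 26 (R(g) = 2 - 6*(-4) = 2 - 1*(-24) = 2 + 24 = 26)
(p(R(6), -8) + 260)*121 = (26*(-8) + 260)*121 = (-208 + 260)*121 = 52*121 = 6292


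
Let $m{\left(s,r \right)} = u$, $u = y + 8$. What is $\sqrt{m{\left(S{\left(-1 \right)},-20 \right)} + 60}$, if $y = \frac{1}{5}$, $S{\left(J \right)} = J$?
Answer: $\frac{\sqrt{1705}}{5} \approx 8.2583$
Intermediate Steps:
$y = \frac{1}{5} \approx 0.2$
$u = \frac{41}{5}$ ($u = \frac{1}{5} + 8 = \frac{41}{5} \approx 8.2$)
$m{\left(s,r \right)} = \frac{41}{5}$
$\sqrt{m{\left(S{\left(-1 \right)},-20 \right)} + 60} = \sqrt{\frac{41}{5} + 60} = \sqrt{\frac{341}{5}} = \frac{\sqrt{1705}}{5}$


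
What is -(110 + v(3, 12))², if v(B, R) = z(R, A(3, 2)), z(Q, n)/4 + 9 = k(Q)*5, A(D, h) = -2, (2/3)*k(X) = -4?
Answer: -2116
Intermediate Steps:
k(X) = -6 (k(X) = (3/2)*(-4) = -6)
z(Q, n) = -156 (z(Q, n) = -36 + 4*(-6*5) = -36 + 4*(-30) = -36 - 120 = -156)
v(B, R) = -156
-(110 + v(3, 12))² = -(110 - 156)² = -1*(-46)² = -1*2116 = -2116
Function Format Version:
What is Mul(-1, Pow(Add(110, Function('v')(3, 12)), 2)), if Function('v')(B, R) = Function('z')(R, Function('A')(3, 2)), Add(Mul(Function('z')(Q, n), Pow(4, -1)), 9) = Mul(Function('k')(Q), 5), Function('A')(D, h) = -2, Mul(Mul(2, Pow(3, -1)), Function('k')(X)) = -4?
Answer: -2116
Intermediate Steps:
Function('k')(X) = -6 (Function('k')(X) = Mul(Rational(3, 2), -4) = -6)
Function('z')(Q, n) = -156 (Function('z')(Q, n) = Add(-36, Mul(4, Mul(-6, 5))) = Add(-36, Mul(4, -30)) = Add(-36, -120) = -156)
Function('v')(B, R) = -156
Mul(-1, Pow(Add(110, Function('v')(3, 12)), 2)) = Mul(-1, Pow(Add(110, -156), 2)) = Mul(-1, Pow(-46, 2)) = Mul(-1, 2116) = -2116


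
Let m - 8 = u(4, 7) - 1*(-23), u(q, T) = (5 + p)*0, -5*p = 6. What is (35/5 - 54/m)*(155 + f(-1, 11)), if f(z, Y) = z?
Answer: 25102/31 ≈ 809.74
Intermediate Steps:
p = -6/5 (p = -1/5*6 = -6/5 ≈ -1.2000)
u(q, T) = 0 (u(q, T) = (5 - 6/5)*0 = (19/5)*0 = 0)
m = 31 (m = 8 + (0 - 1*(-23)) = 8 + (0 + 23) = 8 + 23 = 31)
(35/5 - 54/m)*(155 + f(-1, 11)) = (35/5 - 54/31)*(155 - 1) = (35*(1/5) - 54*1/31)*154 = (7 - 54/31)*154 = (163/31)*154 = 25102/31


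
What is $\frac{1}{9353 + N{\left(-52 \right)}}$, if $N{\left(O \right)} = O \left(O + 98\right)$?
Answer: $\frac{1}{6961} \approx 0.00014366$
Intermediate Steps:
$N{\left(O \right)} = O \left(98 + O\right)$
$\frac{1}{9353 + N{\left(-52 \right)}} = \frac{1}{9353 - 52 \left(98 - 52\right)} = \frac{1}{9353 - 2392} = \frac{1}{6961}$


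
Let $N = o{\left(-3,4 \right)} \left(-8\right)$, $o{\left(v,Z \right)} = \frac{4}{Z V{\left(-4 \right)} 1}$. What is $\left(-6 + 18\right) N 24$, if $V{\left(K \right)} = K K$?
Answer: $-144$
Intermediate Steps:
$V{\left(K \right)} = K^{2}$
$o{\left(v,Z \right)} = \frac{1}{4 Z}$ ($o{\left(v,Z \right)} = \frac{4}{Z \left(-4\right)^{2} \cdot 1} = \frac{4}{Z 16 \cdot 1} = \frac{4}{16 Z 1} = \frac{4}{16 Z} = 4 \frac{1}{16 Z} = \frac{1}{4 Z}$)
$N = - \frac{1}{2}$ ($N = \frac{1}{4 \cdot 4} \left(-8\right) = \frac{1}{4} \cdot \frac{1}{4} \left(-8\right) = \frac{1}{16} \left(-8\right) = - \frac{1}{2} \approx -0.5$)
$\left(-6 + 18\right) N 24 = \left(-6 + 18\right) \left(- \frac{1}{2}\right) 24 = 12 \left(- \frac{1}{2}\right) 24 = \left(-6\right) 24 = -144$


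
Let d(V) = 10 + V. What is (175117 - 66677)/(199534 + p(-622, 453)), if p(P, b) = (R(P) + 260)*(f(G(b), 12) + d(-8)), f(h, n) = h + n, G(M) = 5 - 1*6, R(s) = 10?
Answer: 27110/50761 ≈ 0.53407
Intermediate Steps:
G(M) = -1 (G(M) = 5 - 6 = -1)
p(P, b) = 3510 (p(P, b) = (10 + 260)*((-1 + 12) + (10 - 8)) = 270*(11 + 2) = 270*13 = 3510)
(175117 - 66677)/(199534 + p(-622, 453)) = (175117 - 66677)/(199534 + 3510) = 108440/203044 = 108440*(1/203044) = 27110/50761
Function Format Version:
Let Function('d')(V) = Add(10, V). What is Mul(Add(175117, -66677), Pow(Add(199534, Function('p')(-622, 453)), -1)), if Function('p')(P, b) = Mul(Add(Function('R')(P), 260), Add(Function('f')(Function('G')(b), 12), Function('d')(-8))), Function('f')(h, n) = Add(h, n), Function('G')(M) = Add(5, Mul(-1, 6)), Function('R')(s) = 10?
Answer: Rational(27110, 50761) ≈ 0.53407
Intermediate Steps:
Function('G')(M) = -1 (Function('G')(M) = Add(5, -6) = -1)
Function('p')(P, b) = 3510 (Function('p')(P, b) = Mul(Add(10, 260), Add(Add(-1, 12), Add(10, -8))) = Mul(270, Add(11, 2)) = Mul(270, 13) = 3510)
Mul(Add(175117, -66677), Pow(Add(199534, Function('p')(-622, 453)), -1)) = Mul(Add(175117, -66677), Pow(Add(199534, 3510), -1)) = Mul(108440, Pow(203044, -1)) = Mul(108440, Rational(1, 203044)) = Rational(27110, 50761)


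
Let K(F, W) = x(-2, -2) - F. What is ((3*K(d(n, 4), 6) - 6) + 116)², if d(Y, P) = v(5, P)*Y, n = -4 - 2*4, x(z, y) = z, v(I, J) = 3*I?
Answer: 414736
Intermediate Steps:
n = -12 (n = -4 - 8 = -12)
d(Y, P) = 15*Y (d(Y, P) = (3*5)*Y = 15*Y)
K(F, W) = -2 - F
((3*K(d(n, 4), 6) - 6) + 116)² = ((3*(-2 - 15*(-12)) - 6) + 116)² = ((3*(-2 - 1*(-180)) - 6) + 116)² = ((3*(-2 + 180) - 6) + 116)² = ((3*178 - 6) + 116)² = ((534 - 6) + 116)² = (528 + 116)² = 644² = 414736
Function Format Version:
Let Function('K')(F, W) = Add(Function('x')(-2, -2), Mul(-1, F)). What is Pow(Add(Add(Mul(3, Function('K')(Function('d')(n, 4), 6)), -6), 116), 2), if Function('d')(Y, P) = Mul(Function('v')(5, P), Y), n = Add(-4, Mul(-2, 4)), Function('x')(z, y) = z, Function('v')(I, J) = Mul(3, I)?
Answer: 414736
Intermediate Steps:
n = -12 (n = Add(-4, -8) = -12)
Function('d')(Y, P) = Mul(15, Y) (Function('d')(Y, P) = Mul(Mul(3, 5), Y) = Mul(15, Y))
Function('K')(F, W) = Add(-2, Mul(-1, F))
Pow(Add(Add(Mul(3, Function('K')(Function('d')(n, 4), 6)), -6), 116), 2) = Pow(Add(Add(Mul(3, Add(-2, Mul(-1, Mul(15, -12)))), -6), 116), 2) = Pow(Add(Add(Mul(3, Add(-2, Mul(-1, -180))), -6), 116), 2) = Pow(Add(Add(Mul(3, Add(-2, 180)), -6), 116), 2) = Pow(Add(Add(Mul(3, 178), -6), 116), 2) = Pow(Add(Add(534, -6), 116), 2) = Pow(Add(528, 116), 2) = Pow(644, 2) = 414736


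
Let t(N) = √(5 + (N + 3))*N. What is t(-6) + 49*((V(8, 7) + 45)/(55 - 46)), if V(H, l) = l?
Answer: 2548/9 - 6*√2 ≈ 274.63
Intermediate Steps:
t(N) = N*√(8 + N) (t(N) = √(5 + (3 + N))*N = √(8 + N)*N = N*√(8 + N))
t(-6) + 49*((V(8, 7) + 45)/(55 - 46)) = -6*√(8 - 6) + 49*((7 + 45)/(55 - 46)) = -6*√2 + 49*(52/9) = -6*√2 + 2548/9 = 2548/9 - 6*√2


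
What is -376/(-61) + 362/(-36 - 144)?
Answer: 22799/5490 ≈ 4.1528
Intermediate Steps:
-376/(-61) + 362/(-36 - 144) = -376*(-1/61) + 362/(-180) = 376/61 + 362*(-1/180) = 376/61 - 181/90 = 22799/5490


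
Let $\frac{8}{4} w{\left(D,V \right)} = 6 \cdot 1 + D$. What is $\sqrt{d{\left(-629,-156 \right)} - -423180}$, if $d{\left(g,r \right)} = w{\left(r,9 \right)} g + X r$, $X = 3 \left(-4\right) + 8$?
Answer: $3 \sqrt{52331} \approx 686.28$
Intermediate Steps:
$X = -4$ ($X = -12 + 8 = -4$)
$w{\left(D,V \right)} = 3 + \frac{D}{2}$ ($w{\left(D,V \right)} = \frac{6 \cdot 1 + D}{2} = \frac{6 + D}{2} = 3 + \frac{D}{2}$)
$d{\left(g,r \right)} = - 4 r + g \left(3 + \frac{r}{2}\right)$ ($d{\left(g,r \right)} = \left(3 + \frac{r}{2}\right) g - 4 r = g \left(3 + \frac{r}{2}\right) - 4 r = - 4 r + g \left(3 + \frac{r}{2}\right)$)
$\sqrt{d{\left(-629,-156 \right)} - -423180} = \sqrt{\left(\left(-4\right) \left(-156\right) + \frac{1}{2} \left(-629\right) \left(6 - 156\right)\right) - -423180} = \sqrt{\left(624 + \frac{1}{2} \left(-629\right) \left(-150\right)\right) + 423180} = \sqrt{\left(624 + 47175\right) + 423180} = \sqrt{47799 + 423180} = \sqrt{470979} = 3 \sqrt{52331}$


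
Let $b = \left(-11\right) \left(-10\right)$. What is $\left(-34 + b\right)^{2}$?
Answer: $5776$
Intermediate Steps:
$b = 110$
$\left(-34 + b\right)^{2} = \left(-34 + 110\right)^{2} = 76^{2} = 5776$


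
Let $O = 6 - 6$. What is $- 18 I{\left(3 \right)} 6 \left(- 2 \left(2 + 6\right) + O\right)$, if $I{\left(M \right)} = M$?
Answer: $5184$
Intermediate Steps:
$O = 0$ ($O = 6 - 6 = 0$)
$- 18 I{\left(3 \right)} 6 \left(- 2 \left(2 + 6\right) + O\right) = \left(-18\right) 3 \cdot 6 \left(- 2 \left(2 + 6\right) + 0\right) = - 54 \cdot 6 \left(\left(-2\right) 8 + 0\right) = - 54 \cdot 6 \left(-16 + 0\right) = - 54 \cdot 6 \left(-16\right) = \left(-54\right) \left(-96\right) = 5184$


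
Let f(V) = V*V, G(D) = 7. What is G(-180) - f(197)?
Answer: -38802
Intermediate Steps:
f(V) = V²
G(-180) - f(197) = 7 - 1*197² = 7 - 1*38809 = 7 - 38809 = -38802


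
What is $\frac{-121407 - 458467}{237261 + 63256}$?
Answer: $- \frac{579874}{300517} \approx -1.9296$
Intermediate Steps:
$\frac{-121407 - 458467}{237261 + 63256} = - \frac{579874}{300517}$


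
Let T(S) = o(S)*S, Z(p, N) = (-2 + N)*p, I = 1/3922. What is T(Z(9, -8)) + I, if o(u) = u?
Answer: 31768201/3922 ≈ 8100.0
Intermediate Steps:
I = 1/3922 ≈ 0.00025497
Z(p, N) = p*(-2 + N)
T(S) = S**2 (T(S) = S*S = S**2)
T(Z(9, -8)) + I = (9*(-2 - 8))**2 + 1/3922 = (9*(-10))**2 + 1/3922 = (-90)**2 + 1/3922 = 8100 + 1/3922 = 31768201/3922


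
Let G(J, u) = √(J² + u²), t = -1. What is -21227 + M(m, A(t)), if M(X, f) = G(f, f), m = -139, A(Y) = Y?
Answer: -21227 + √2 ≈ -21226.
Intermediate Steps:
M(X, f) = √2*√(f²) (M(X, f) = √(f² + f²) = √(2*f²) = √2*√(f²))
-21227 + M(m, A(t)) = -21227 + √2*√((-1)²) = -21227 + √2*√1 = -21227 + √2*1 = -21227 + √2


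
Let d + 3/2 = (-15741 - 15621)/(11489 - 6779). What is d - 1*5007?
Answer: -7873799/1570 ≈ -5015.2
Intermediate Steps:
d = -12809/1570 (d = -3/2 + (-15741 - 15621)/(11489 - 6779) = -3/2 - 31362/4710 = -3/2 - 31362*1/4710 = -3/2 - 5227/785 = -12809/1570 ≈ -8.1586)
d - 1*5007 = -12809/1570 - 1*5007 = -12809/1570 - 5007 = -7873799/1570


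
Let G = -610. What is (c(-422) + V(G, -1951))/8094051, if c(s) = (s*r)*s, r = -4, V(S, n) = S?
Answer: -712946/8094051 ≈ -0.088083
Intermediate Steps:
c(s) = -4*s**2 (c(s) = (s*(-4))*s = (-4*s)*s = -4*s**2)
(c(-422) + V(G, -1951))/8094051 = (-4*(-422)**2 - 610)/8094051 = (-4*178084 - 610)*(1/8094051) = (-712336 - 610)*(1/8094051) = -712946*1/8094051 = -712946/8094051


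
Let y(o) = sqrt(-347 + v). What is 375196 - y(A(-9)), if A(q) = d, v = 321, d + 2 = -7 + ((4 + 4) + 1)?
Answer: 375196 - I*sqrt(26) ≈ 3.752e+5 - 5.099*I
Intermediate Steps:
d = 0 (d = -2 + (-7 + ((4 + 4) + 1)) = -2 + (-7 + (8 + 1)) = -2 + (-7 + 9) = -2 + 2 = 0)
A(q) = 0
y(o) = I*sqrt(26) (y(o) = sqrt(-347 + 321) = sqrt(-26) = I*sqrt(26))
375196 - y(A(-9)) = 375196 - I*sqrt(26)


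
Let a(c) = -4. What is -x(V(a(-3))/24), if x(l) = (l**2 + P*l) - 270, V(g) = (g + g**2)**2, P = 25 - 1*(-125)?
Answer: -666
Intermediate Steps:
P = 150 (P = 25 + 125 = 150)
x(l) = -270 + l**2 + 150*l (x(l) = (l**2 + 150*l) - 270 = -270 + l**2 + 150*l)
-x(V(a(-3))/24) = -(-270 + (((-4)**2*(1 - 4)**2)/24)**2 + 150*(((-4)**2*(1 - 4)**2)/24)) = -(-270 + ((16*(-3)**2)*(1/24))**2 + 150*((16*(-3)**2)*(1/24))) = -(-270 + ((16*9)*(1/24))**2 + 150*((16*9)*(1/24))) = -(-270 + (144*(1/24))**2 + 150*(144*(1/24))) = -(-270 + 6**2 + 150*6) = -(-270 + 36 + 900) = -1*666 = -666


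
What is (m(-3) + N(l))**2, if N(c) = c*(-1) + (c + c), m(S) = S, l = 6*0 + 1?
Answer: 4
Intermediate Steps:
l = 1 (l = 0 + 1 = 1)
N(c) = c (N(c) = -c + 2*c = c)
(m(-3) + N(l))**2 = (-3 + 1)**2 = (-2)**2 = 4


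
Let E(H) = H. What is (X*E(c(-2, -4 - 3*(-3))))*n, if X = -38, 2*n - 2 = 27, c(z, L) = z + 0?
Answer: 1102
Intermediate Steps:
c(z, L) = z
n = 29/2 (n = 1 + (½)*27 = 1 + 27/2 = 29/2 ≈ 14.500)
(X*E(c(-2, -4 - 3*(-3))))*n = -38*(-2)*(29/2) = 76*(29/2) = 1102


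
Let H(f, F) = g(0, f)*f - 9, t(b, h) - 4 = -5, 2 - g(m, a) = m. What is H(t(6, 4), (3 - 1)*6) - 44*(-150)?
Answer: 6589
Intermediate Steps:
g(m, a) = 2 - m
t(b, h) = -1 (t(b, h) = 4 - 5 = -1)
H(f, F) = -9 + 2*f (H(f, F) = (2 - 1*0)*f - 9 = (2 + 0)*f - 9 = 2*f - 9 = -9 + 2*f)
H(t(6, 4), (3 - 1)*6) - 44*(-150) = (-9 + 2*(-1)) - 44*(-150) = (-9 - 2) + 6600 = -11 + 6600 = 6589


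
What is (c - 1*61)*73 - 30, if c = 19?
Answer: -3096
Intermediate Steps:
(c - 1*61)*73 - 30 = (19 - 1*61)*73 - 30 = (19 - 61)*73 - 30 = -42*73 - 30 = -3066 - 30 = -3096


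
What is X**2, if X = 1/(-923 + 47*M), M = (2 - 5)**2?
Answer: 1/250000 ≈ 4.0000e-6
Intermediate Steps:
M = 9 (M = (-3)**2 = 9)
X = -1/500 (X = 1/(-923 + 47*9) = 1/(-923 + 423) = 1/(-500) = -1/500 ≈ -0.0020000)
X**2 = (-1/500)**2 = 1/250000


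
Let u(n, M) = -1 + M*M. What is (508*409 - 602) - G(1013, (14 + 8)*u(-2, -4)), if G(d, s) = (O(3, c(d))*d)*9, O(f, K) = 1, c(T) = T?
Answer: 198053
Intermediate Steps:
u(n, M) = -1 + M²
G(d, s) = 9*d (G(d, s) = (1*d)*9 = d*9 = 9*d)
(508*409 - 602) - G(1013, (14 + 8)*u(-2, -4)) = (508*409 - 602) - 9*1013 = (207772 - 602) - 1*9117 = 207170 - 9117 = 198053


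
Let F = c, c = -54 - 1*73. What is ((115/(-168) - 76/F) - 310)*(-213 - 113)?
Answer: 1078407511/10668 ≈ 1.0109e+5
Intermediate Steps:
c = -127 (c = -54 - 73 = -127)
F = -127
((115/(-168) - 76/F) - 310)*(-213 - 113) = ((115/(-168) - 76/(-127)) - 310)*(-213 - 113) = ((115*(-1/168) - 76*(-1/127)) - 310)*(-326) = ((-115/168 + 76/127) - 310)*(-326) = (-1837/21336 - 310)*(-326) = -6615997/21336*(-326) = 1078407511/10668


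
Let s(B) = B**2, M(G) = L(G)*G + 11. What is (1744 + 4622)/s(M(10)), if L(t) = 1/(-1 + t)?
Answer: 515646/11881 ≈ 43.401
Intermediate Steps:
M(G) = 11 + G/(-1 + G) (M(G) = G/(-1 + G) + 11 = 11 + G/(-1 + G))
(1744 + 4622)/s(M(10)) = (1744 + 4622)/(((-11 + 12*10)/(-1 + 10))**2) = 6366/(((-11 + 120)/9)**2) = 6366/(((1/9)*109)**2) = 6366/((109/9)**2) = 6366/(11881/81) = 6366*(81/11881) = 515646/11881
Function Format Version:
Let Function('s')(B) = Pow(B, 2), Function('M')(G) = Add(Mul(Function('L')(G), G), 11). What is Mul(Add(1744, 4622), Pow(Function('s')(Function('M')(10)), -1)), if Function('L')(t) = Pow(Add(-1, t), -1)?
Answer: Rational(515646, 11881) ≈ 43.401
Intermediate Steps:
Function('M')(G) = Add(11, Mul(G, Pow(Add(-1, G), -1))) (Function('M')(G) = Add(Mul(Pow(Add(-1, G), -1), G), 11) = Add(Mul(G, Pow(Add(-1, G), -1)), 11) = Add(11, Mul(G, Pow(Add(-1, G), -1))))
Mul(Add(1744, 4622), Pow(Function('s')(Function('M')(10)), -1)) = Mul(Add(1744, 4622), Pow(Pow(Mul(Pow(Add(-1, 10), -1), Add(-11, Mul(12, 10))), 2), -1)) = Mul(6366, Pow(Pow(Mul(Pow(9, -1), Add(-11, 120)), 2), -1)) = Mul(6366, Pow(Pow(Mul(Rational(1, 9), 109), 2), -1)) = Mul(6366, Pow(Pow(Rational(109, 9), 2), -1)) = Mul(6366, Pow(Rational(11881, 81), -1)) = Mul(6366, Rational(81, 11881)) = Rational(515646, 11881)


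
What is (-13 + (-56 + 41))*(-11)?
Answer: 308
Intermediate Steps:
(-13 + (-56 + 41))*(-11) = (-13 - 15)*(-11) = -28*(-11) = 308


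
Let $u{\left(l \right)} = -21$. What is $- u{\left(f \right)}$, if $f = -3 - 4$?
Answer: $21$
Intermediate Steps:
$f = -7$
$- u{\left(f \right)} = \left(-1\right) \left(-21\right) = 21$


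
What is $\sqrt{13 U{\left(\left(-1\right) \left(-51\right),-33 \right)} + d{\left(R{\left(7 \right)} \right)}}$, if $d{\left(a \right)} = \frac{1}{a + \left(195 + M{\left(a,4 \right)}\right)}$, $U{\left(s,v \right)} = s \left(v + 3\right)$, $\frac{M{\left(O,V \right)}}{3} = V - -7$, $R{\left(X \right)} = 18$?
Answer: $\frac{i \sqrt{1203662994}}{246} \approx 141.03 i$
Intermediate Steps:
$M{\left(O,V \right)} = 21 + 3 V$ ($M{\left(O,V \right)} = 3 \left(V - -7\right) = 3 \left(V + 7\right) = 3 \left(7 + V\right) = 21 + 3 V$)
$U{\left(s,v \right)} = s \left(3 + v\right)$
$d{\left(a \right)} = \frac{1}{228 + a}$ ($d{\left(a \right)} = \frac{1}{a + \left(195 + \left(21 + 3 \cdot 4\right)\right)} = \frac{1}{a + \left(195 + \left(21 + 12\right)\right)} = \frac{1}{a + \left(195 + 33\right)} = \frac{1}{a + 228} = \frac{1}{228 + a}$)
$\sqrt{13 U{\left(\left(-1\right) \left(-51\right),-33 \right)} + d{\left(R{\left(7 \right)} \right)}} = \sqrt{13 \left(-1\right) \left(-51\right) \left(3 - 33\right) + \frac{1}{228 + 18}} = \sqrt{13 \cdot 51 \left(-30\right) + \frac{1}{246}} = \sqrt{13 \left(-1530\right) + \frac{1}{246}} = \sqrt{-19890 + \frac{1}{246}} = \sqrt{- \frac{4892939}{246}} = \frac{i \sqrt{1203662994}}{246}$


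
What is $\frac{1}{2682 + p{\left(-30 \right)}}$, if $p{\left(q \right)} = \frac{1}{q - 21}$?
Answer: $\frac{51}{136781} \approx 0.00037286$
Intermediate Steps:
$p{\left(q \right)} = \frac{1}{-21 + q}$
$\frac{1}{2682 + p{\left(-30 \right)}} = \frac{1}{2682 + \frac{1}{-21 - 30}} = \frac{1}{2682 + \frac{1}{-51}} = \frac{1}{2682 - \frac{1}{51}} = \frac{1}{\frac{136781}{51}} = \frac{51}{136781}$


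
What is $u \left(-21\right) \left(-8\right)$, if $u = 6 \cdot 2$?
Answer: $2016$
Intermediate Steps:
$u = 12$
$u \left(-21\right) \left(-8\right) = 12 \left(-21\right) \left(-8\right) = \left(-252\right) \left(-8\right) = 2016$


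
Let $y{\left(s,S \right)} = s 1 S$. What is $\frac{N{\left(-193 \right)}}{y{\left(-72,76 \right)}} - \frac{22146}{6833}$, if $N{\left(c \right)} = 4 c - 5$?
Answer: $- \frac{38624557}{12463392} \approx -3.099$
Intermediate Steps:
$N{\left(c \right)} = -5 + 4 c$
$y{\left(s,S \right)} = S s$ ($y{\left(s,S \right)} = s S = S s$)
$\frac{N{\left(-193 \right)}}{y{\left(-72,76 \right)}} - \frac{22146}{6833} = \frac{-5 + 4 \left(-193\right)}{76 \left(-72\right)} - \frac{22146}{6833} = \frac{-5 - 772}{-5472} - \frac{22146}{6833} = \left(-777\right) \left(- \frac{1}{5472}\right) - \frac{22146}{6833} = \frac{259}{1824} - \frac{22146}{6833} = - \frac{38624557}{12463392}$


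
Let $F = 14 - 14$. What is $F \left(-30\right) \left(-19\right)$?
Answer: $0$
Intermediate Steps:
$F = 0$
$F \left(-30\right) \left(-19\right) = 0 \left(-30\right) \left(-19\right) = 0 \left(-19\right) = 0$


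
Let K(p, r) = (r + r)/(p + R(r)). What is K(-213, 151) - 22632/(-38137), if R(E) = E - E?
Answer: -6696758/8123181 ≈ -0.82440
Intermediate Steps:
R(E) = 0
K(p, r) = 2*r/p (K(p, r) = (r + r)/(p + 0) = (2*r)/p = 2*r/p)
K(-213, 151) - 22632/(-38137) = 2*151/(-213) - 22632/(-38137) = 2*151*(-1/213) - 22632*(-1)/38137 = -302/213 - 1*(-22632/38137) = -302/213 + 22632/38137 = -6696758/8123181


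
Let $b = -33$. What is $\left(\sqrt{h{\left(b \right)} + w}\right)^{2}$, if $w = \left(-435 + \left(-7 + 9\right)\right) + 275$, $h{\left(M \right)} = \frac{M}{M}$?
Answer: $-157$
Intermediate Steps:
$h{\left(M \right)} = 1$
$w = -158$ ($w = \left(-435 + 2\right) + 275 = -433 + 275 = -158$)
$\left(\sqrt{h{\left(b \right)} + w}\right)^{2} = \left(\sqrt{1 - 158}\right)^{2} = \left(\sqrt{-157}\right)^{2} = \left(i \sqrt{157}\right)^{2} = -157$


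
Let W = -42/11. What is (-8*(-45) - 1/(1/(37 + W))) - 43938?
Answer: -479723/11 ≈ -43611.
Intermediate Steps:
W = -42/11 (W = -42*1/11 = -42/11 ≈ -3.8182)
(-8*(-45) - 1/(1/(37 + W))) - 43938 = (-8*(-45) - 1/(1/(37 - 42/11))) - 43938 = (360 - 1/(1/(365/11))) - 43938 = (360 - 1/11/365) - 43938 = (360 - 1*365/11) - 43938 = (360 - 365/11) - 43938 = 3595/11 - 43938 = -479723/11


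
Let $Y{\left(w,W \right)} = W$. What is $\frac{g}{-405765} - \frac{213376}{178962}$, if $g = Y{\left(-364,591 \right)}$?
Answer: $- \frac{4815904399}{4034250885} \approx -1.1938$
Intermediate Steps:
$g = 591$
$\frac{g}{-405765} - \frac{213376}{178962} = \frac{591}{-405765} - \frac{213376}{178962} = 591 \left(- \frac{1}{405765}\right) - \frac{106688}{89481} = - \frac{197}{135255} - \frac{106688}{89481} = - \frac{4815904399}{4034250885}$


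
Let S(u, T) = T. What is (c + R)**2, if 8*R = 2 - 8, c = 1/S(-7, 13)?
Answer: 1225/2704 ≈ 0.45303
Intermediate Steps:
c = 1/13 ≈ 0.076923
R = -3/4 (R = (2 - 8)/8 = (1/8)*(-6) = -3/4 ≈ -0.75000)
(c + R)**2 = (1/13 - 3/4)**2 = (-35/52)**2 = 1225/2704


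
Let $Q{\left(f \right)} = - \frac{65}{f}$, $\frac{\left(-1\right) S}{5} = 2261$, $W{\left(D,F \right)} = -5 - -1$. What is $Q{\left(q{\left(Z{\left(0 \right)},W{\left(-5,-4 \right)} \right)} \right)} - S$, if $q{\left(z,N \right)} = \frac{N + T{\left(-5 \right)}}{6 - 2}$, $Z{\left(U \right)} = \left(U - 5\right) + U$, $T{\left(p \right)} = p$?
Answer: $\frac{102005}{9} \approx 11334.0$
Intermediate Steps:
$W{\left(D,F \right)} = -4$ ($W{\left(D,F \right)} = -5 + 1 = -4$)
$Z{\left(U \right)} = -5 + 2 U$ ($Z{\left(U \right)} = \left(-5 + U\right) + U = -5 + 2 U$)
$S = -11305$ ($S = \left(-5\right) 2261 = -11305$)
$q{\left(z,N \right)} = - \frac{5}{4} + \frac{N}{4}$ ($q{\left(z,N \right)} = \frac{N - 5}{6 - 2} = \frac{-5 + N}{4} = \left(-5 + N\right) \frac{1}{4} = - \frac{5}{4} + \frac{N}{4}$)
$Q{\left(q{\left(Z{\left(0 \right)},W{\left(-5,-4 \right)} \right)} \right)} - S = - \frac{65}{- \frac{5}{4} + \frac{1}{4} \left(-4\right)} - -11305 = - \frac{65}{- \frac{5}{4} - 1} + 11305 = - \frac{65}{- \frac{9}{4}} + 11305 = \left(-65\right) \left(- \frac{4}{9}\right) + 11305 = \frac{260}{9} + 11305 = \frac{102005}{9}$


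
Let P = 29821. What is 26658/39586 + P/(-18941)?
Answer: -337782464/374899213 ≈ -0.90100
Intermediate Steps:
26658/39586 + P/(-18941) = 26658/39586 + 29821/(-18941) = 26658*(1/39586) + 29821*(-1/18941) = 13329/19793 - 29821/18941 = -337782464/374899213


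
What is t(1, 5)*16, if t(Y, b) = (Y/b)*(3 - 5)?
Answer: -32/5 ≈ -6.4000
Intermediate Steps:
t(Y, b) = -2*Y/b (t(Y, b) = (Y/b)*(-2) = -2*Y/b)
t(1, 5)*16 = -2*1/5*16 = -2*1*1/5*16 = -2/5*16 = -32/5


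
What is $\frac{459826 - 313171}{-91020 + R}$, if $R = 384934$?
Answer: $\frac{146655}{293914} \approx 0.49897$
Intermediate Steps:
$\frac{459826 - 313171}{-91020 + R} = \frac{459826 - 313171}{-91020 + 384934} = \frac{146655}{293914}$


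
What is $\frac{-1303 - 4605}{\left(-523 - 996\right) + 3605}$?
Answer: $- \frac{422}{149} \approx -2.8322$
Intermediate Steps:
$\frac{-1303 - 4605}{\left(-523 - 996\right) + 3605} = - \frac{5908}{\left(-523 - 996\right) + 3605} = - \frac{5908}{-1519 + 3605} = - \frac{5908}{2086} = \left(-5908\right) \frac{1}{2086} = - \frac{422}{149}$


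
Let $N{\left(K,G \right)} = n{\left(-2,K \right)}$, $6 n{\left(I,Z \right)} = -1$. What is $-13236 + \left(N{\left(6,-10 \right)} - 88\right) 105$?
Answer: $- \frac{44987}{2} \approx -22494.0$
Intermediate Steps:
$n{\left(I,Z \right)} = - \frac{1}{6}$ ($n{\left(I,Z \right)} = \frac{1}{6} \left(-1\right) = - \frac{1}{6}$)
$N{\left(K,G \right)} = - \frac{1}{6}$
$-13236 + \left(N{\left(6,-10 \right)} - 88\right) 105 = -13236 + \left(- \frac{1}{6} - 88\right) 105 = -13236 - \frac{18515}{2} = - \frac{44987}{2}$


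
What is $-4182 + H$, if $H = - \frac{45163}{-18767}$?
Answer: $- \frac{78438431}{18767} \approx -4179.6$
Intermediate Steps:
$H = \frac{45163}{18767}$ ($H = \left(-45163\right) \left(- \frac{1}{18767}\right) = \frac{45163}{18767} \approx 2.4065$)
$-4182 + H = -4182 + \frac{45163}{18767} = - \frac{78438431}{18767}$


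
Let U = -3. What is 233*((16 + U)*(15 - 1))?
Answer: 42406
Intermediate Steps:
233*((16 + U)*(15 - 1)) = 233*((16 - 3)*(15 - 1)) = 233*(13*14) = 233*182 = 42406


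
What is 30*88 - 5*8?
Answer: 2600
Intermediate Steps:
30*88 - 5*8 = 2640 - 40 = 2600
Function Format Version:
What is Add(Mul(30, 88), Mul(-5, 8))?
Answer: 2600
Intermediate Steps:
Add(Mul(30, 88), Mul(-5, 8)) = Add(2640, -40) = 2600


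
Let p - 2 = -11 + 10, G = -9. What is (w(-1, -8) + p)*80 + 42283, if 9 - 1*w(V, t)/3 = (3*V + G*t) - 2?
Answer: 28443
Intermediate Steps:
p = 1 (p = 2 + (-11 + 10) = 2 - 1 = 1)
w(V, t) = 33 - 9*V + 27*t (w(V, t) = 27 - 3*((3*V - 9*t) - 2) = 27 - 3*((-9*t + 3*V) - 2) = 27 - 3*(-2 - 9*t + 3*V) = 27 + (6 - 9*V + 27*t) = 33 - 9*V + 27*t)
(w(-1, -8) + p)*80 + 42283 = ((33 - 9*(-1) + 27*(-8)) + 1)*80 + 42283 = ((33 + 9 - 216) + 1)*80 + 42283 = (-174 + 1)*80 + 42283 = -173*80 + 42283 = -13840 + 42283 = 28443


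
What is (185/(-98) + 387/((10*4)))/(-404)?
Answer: -15263/791840 ≈ -0.019275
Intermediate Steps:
(185/(-98) + 387/((10*4)))/(-404) = (185*(-1/98) + 387/40)*(-1/404) = (-185/98 + 387*(1/40))*(-1/404) = (-185/98 + 387/40)*(-1/404) = (15263/1960)*(-1/404) = -15263/791840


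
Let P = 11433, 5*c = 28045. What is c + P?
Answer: 17042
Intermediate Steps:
c = 5609 (c = (⅕)*28045 = 5609)
c + P = 5609 + 11433 = 17042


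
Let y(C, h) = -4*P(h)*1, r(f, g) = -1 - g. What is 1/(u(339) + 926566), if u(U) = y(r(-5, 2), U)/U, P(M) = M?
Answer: 1/926562 ≈ 1.0793e-6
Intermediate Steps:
y(C, h) = -4*h (y(C, h) = -4*h*1 = -4*h)
u(U) = -4 (u(U) = (-4*U)/U = -4)
1/(u(339) + 926566) = 1/(-4 + 926566) = 1/926562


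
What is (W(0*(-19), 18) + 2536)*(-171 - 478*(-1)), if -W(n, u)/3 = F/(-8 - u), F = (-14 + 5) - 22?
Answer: 20213801/26 ≈ 7.7745e+5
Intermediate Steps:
F = -31 (F = -9 - 22 = -31)
W(n, u) = 93/(-8 - u) (W(n, u) = -(-93)/(-8 - u) = 93/(-8 - u))
(W(0*(-19), 18) + 2536)*(-171 - 478*(-1)) = (-93/(8 + 18) + 2536)*(-171 - 478*(-1)) = (-93/26 + 2536)*(-171 + 478) = (-93*1/26 + 2536)*307 = (-93/26 + 2536)*307 = (65843/26)*307 = 20213801/26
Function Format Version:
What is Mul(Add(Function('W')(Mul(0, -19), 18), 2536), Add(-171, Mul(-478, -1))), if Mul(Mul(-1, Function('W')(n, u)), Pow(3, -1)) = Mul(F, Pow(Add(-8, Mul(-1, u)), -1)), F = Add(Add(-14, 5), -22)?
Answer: Rational(20213801, 26) ≈ 7.7745e+5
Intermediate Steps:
F = -31 (F = Add(-9, -22) = -31)
Function('W')(n, u) = Mul(93, Pow(Add(-8, Mul(-1, u)), -1)) (Function('W')(n, u) = Mul(-3, Mul(-31, Pow(Add(-8, Mul(-1, u)), -1))) = Mul(93, Pow(Add(-8, Mul(-1, u)), -1)))
Mul(Add(Function('W')(Mul(0, -19), 18), 2536), Add(-171, Mul(-478, -1))) = Mul(Add(Mul(-93, Pow(Add(8, 18), -1)), 2536), Add(-171, Mul(-478, -1))) = Mul(Add(Mul(-93, Pow(26, -1)), 2536), Add(-171, 478)) = Mul(Add(Mul(-93, Rational(1, 26)), 2536), 307) = Mul(Add(Rational(-93, 26), 2536), 307) = Mul(Rational(65843, 26), 307) = Rational(20213801, 26)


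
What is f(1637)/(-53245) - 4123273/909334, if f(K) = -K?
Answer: -218055091127/48417488830 ≈ -4.5036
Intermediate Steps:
f(1637)/(-53245) - 4123273/909334 = -1*1637/(-53245) - 4123273/909334 = -1637*(-1/53245) - 4123273*1/909334 = 1637/53245 - 4123273/909334 = -218055091127/48417488830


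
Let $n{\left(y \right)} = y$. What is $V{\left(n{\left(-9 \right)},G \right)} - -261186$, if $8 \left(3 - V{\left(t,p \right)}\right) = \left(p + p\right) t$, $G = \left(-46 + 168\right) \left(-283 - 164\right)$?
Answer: $\frac{276975}{2} \approx 1.3849 \cdot 10^{5}$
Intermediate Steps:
$G = -54534$ ($G = 122 \left(-447\right) = -54534$)
$V{\left(t,p \right)} = 3 - \frac{p t}{4}$ ($V{\left(t,p \right)} = 3 - \frac{\left(p + p\right) t}{8} = 3 - \frac{2 p t}{8} = 3 - \frac{p t}{4}$)
$V{\left(n{\left(-9 \right)},G \right)} - -261186 = \left(3 - \left(- \frac{27267}{2}\right) \left(-9\right)\right) - -261186 = \left(3 - \frac{245403}{2}\right) + 261186 = - \frac{245397}{2} + 261186 = \frac{276975}{2}$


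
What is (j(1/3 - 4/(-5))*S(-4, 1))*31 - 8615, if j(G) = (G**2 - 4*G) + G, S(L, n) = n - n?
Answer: -8615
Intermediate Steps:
S(L, n) = 0
j(G) = G**2 - 3*G
(j(1/3 - 4/(-5))*S(-4, 1))*31 - 8615 = (((1/3 - 4/(-5))*(-3 + (1/3 - 4/(-5))))*0)*31 - 8615 = (((1*(1/3) - 4*(-1/5))*(-3 + (1*(1/3) - 4*(-1/5))))*0)*31 - 8615 = (((1/3 + 4/5)*(-3 + (1/3 + 4/5)))*0)*31 - 8615 = ((17*(-3 + 17/15)/15)*0)*31 - 8615 = (((17/15)*(-28/15))*0)*31 - 8615 = -476/225*0*31 - 8615 = 0*31 - 8615 = 0 - 8615 = -8615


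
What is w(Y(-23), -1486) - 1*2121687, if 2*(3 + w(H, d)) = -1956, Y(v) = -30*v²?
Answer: -2122668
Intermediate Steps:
w(H, d) = -981 (w(H, d) = -3 + (½)*(-1956) = -3 - 978 = -981)
w(Y(-23), -1486) - 1*2121687 = -981 - 1*2121687 = -981 - 2121687 = -2122668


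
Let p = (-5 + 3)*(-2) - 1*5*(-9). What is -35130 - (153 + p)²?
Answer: -75934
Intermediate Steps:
p = 49 (p = -2*(-2) - 5*(-9) = 4 + 45 = 49)
-35130 - (153 + p)² = -35130 - (153 + 49)² = -35130 - 1*202² = -35130 - 1*40804 = -35130 - 40804 = -75934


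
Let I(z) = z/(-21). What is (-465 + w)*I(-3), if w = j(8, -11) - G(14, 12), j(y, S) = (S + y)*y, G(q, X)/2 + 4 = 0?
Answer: -481/7 ≈ -68.714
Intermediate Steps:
G(q, X) = -8 (G(q, X) = -8 + 2*0 = -8 + 0 = -8)
j(y, S) = y*(S + y)
w = -16 (w = 8*(-11 + 8) - 1*(-8) = 8*(-3) + 8 = -24 + 8 = -16)
I(z) = -z/21 (I(z) = z*(-1/21) = -z/21)
(-465 + w)*I(-3) = (-465 - 16)*(-1/21*(-3)) = -481*1/7 = -481/7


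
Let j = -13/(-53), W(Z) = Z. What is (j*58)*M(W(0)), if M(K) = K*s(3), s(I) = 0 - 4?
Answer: 0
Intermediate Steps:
s(I) = -4
j = 13/53 (j = -13*(-1/53) = 13/53 ≈ 0.24528)
M(K) = -4*K (M(K) = K*(-4) = -4*K)
(j*58)*M(W(0)) = ((13/53)*58)*(-4*0) = (754/53)*0 = 0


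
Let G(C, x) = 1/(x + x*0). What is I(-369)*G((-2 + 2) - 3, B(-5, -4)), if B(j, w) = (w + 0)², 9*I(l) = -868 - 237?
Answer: -1105/144 ≈ -7.6736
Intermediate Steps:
I(l) = -1105/9 (I(l) = (-868 - 237)/9 = (⅑)*(-1105) = -1105/9)
B(j, w) = w²
G(C, x) = 1/x (G(C, x) = 1/(x + 0) = 1/x)
I(-369)*G((-2 + 2) - 3, B(-5, -4)) = -1105/(9*((-4)²)) = -1105/9/16 = -1105/9*1/16 = -1105/144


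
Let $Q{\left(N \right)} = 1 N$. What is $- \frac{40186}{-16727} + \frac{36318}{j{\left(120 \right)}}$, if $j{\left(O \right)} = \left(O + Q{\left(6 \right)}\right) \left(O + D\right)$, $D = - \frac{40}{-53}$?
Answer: $\frac{10767170543}{2248108800} \approx 4.7894$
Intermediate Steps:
$D = \frac{40}{53}$ ($D = \left(-40\right) \left(- \frac{1}{53}\right) = \frac{40}{53} \approx 0.75472$)
$Q{\left(N \right)} = N$
$j{\left(O \right)} = \left(6 + O\right) \left(\frac{40}{53} + O\right)$ ($j{\left(O \right)} = \left(O + 6\right) \left(O + \frac{40}{53}\right) = \left(6 + O\right) \left(\frac{40}{53} + O\right)$)
$- \frac{40186}{-16727} + \frac{36318}{j{\left(120 \right)}} = - \frac{40186}{-16727} + \frac{36318}{\frac{240}{53} + 120^{2} + \frac{358}{53} \cdot 120} = \left(-40186\right) \left(- \frac{1}{16727}\right) + \frac{36318}{\frac{240}{53} + 14400 + \frac{42960}{53}} = \frac{40186}{16727} + \frac{36318}{\frac{806400}{53}} = \frac{40186}{16727} + 36318 \cdot \frac{53}{806400} = \frac{40186}{16727} + \frac{320809}{134400} = \frac{10767170543}{2248108800}$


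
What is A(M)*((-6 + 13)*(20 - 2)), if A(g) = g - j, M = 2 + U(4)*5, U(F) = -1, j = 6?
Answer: -1134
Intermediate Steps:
M = -3 (M = 2 - 1*5 = 2 - 5 = -3)
A(g) = -6 + g (A(g) = g - 1*6 = g - 6 = -6 + g)
A(M)*((-6 + 13)*(20 - 2)) = (-6 - 3)*((-6 + 13)*(20 - 2)) = -63*18 = -9*126 = -1134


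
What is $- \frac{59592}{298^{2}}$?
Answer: $- \frac{14898}{22201} \approx -0.67105$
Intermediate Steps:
$- \frac{59592}{298^{2}} = - \frac{59592}{88804} = \left(-59592\right) \frac{1}{88804} = - \frac{14898}{22201}$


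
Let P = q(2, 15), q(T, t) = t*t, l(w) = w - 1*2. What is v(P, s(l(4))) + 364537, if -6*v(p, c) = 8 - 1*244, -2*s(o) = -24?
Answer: 1093729/3 ≈ 3.6458e+5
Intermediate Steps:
l(w) = -2 + w (l(w) = w - 2 = -2 + w)
s(o) = 12 (s(o) = -½*(-24) = 12)
q(T, t) = t²
P = 225 (P = 15² = 225)
v(p, c) = 118/3 (v(p, c) = -(8 - 1*244)/6 = -(8 - 244)/6 = -⅙*(-236) = 118/3)
v(P, s(l(4))) + 364537 = 118/3 + 364537 = 1093729/3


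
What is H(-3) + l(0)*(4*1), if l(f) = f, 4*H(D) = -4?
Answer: -1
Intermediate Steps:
H(D) = -1 (H(D) = (¼)*(-4) = -1)
H(-3) + l(0)*(4*1) = -1 + 0*(4*1) = -1 + 0*4 = -1 + 0 = -1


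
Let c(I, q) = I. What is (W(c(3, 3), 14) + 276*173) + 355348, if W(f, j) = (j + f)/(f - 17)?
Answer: 5643327/14 ≈ 4.0310e+5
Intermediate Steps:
W(f, j) = (f + j)/(-17 + f)
(W(c(3, 3), 14) + 276*173) + 355348 = ((3 + 14)/(-17 + 3) + 276*173) + 355348 = (17/(-14) + 47748) + 355348 = (-1/14*17 + 47748) + 355348 = (-17/14 + 47748) + 355348 = 668455/14 + 355348 = 5643327/14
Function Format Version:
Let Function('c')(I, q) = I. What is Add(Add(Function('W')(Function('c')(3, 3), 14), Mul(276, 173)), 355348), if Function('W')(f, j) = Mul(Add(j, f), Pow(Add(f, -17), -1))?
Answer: Rational(5643327, 14) ≈ 4.0310e+5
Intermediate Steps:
Function('W')(f, j) = Mul(Pow(Add(-17, f), -1), Add(f, j)) (Function('W')(f, j) = Mul(Add(f, j), Pow(Add(-17, f), -1)) = Mul(Pow(Add(-17, f), -1), Add(f, j)))
Add(Add(Function('W')(Function('c')(3, 3), 14), Mul(276, 173)), 355348) = Add(Add(Mul(Pow(Add(-17, 3), -1), Add(3, 14)), Mul(276, 173)), 355348) = Add(Add(Mul(Pow(-14, -1), 17), 47748), 355348) = Add(Add(Mul(Rational(-1, 14), 17), 47748), 355348) = Add(Add(Rational(-17, 14), 47748), 355348) = Add(Rational(668455, 14), 355348) = Rational(5643327, 14)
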